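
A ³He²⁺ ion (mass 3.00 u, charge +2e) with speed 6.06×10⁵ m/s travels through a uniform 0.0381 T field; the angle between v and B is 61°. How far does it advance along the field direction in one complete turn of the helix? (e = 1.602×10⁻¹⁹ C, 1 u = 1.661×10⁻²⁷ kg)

v∥ = v cosθ = 6.06×10⁵·cos61° ≈ 2.938×10⁵ m/s.
T = 2πm/(|q|B) = 2π(4.983×10⁻²⁷)/((3.204×10⁻¹⁹)(0.0381)) ≈ 2.565×10⁻⁶ s.
pitch = v∥ T = (2.938×10⁵)(2.565×10⁻⁶) ≈ 0.754 m.

p ≈ 0.754 m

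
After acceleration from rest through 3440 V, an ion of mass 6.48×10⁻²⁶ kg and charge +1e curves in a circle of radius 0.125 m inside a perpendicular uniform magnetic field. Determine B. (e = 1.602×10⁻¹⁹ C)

v = √(2|q|V/m) = √(2·1.602×10⁻¹⁹·3440/6.48×10⁻²⁶) ≈ 1.304×10⁵ m/s.
B = mv/(|q|r) = (6.48×10⁻²⁶)(1.304×10⁵)/((1.602×10⁻¹⁹)(0.125)) ≈ 0.422 T.

B ≈ 0.422 T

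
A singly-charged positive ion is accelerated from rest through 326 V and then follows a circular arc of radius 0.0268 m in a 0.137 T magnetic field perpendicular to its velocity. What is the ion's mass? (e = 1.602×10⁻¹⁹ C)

m ≈ 3.31×10⁻²⁷ kg

Combine |q|V = ½mv² and r = mv/(|q|B): eliminate v to get m = qB²r²/(2V).
m = (1.602×10⁻¹⁹)(0.137)²(0.0268)²/(2·326) ≈ 3.31×10⁻²⁷ kg.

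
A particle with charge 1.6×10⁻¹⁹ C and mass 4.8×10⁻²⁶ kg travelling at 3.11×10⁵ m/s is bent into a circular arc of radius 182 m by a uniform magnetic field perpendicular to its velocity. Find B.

B ≈ 5.13×10⁻⁴ T

From |q|vB = mv²/r, B = mv/(|q|r).
B = (4.8×10⁻²⁶)(3.11×10⁵)/((1.6×10⁻¹⁹)(182)) ≈ 5.13×10⁻⁴ T.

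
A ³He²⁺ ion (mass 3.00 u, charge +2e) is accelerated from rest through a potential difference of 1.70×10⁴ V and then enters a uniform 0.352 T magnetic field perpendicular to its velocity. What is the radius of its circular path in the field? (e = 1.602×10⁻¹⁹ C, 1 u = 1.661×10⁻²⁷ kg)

Acceleration: |q|V = ½mv² ⇒ v = √(2|q|V/m) = √(2·3.204×10⁻¹⁹·1.70×10⁴/4.983×10⁻²⁷) ≈ 1.479×10⁶ m/s.
In the field: r = mv/(|q|B) = (4.983×10⁻²⁷)(1.479×10⁶)/((3.204×10⁻¹⁹)(0.352)) ≈ 0.0653 m.

r ≈ 0.0653 m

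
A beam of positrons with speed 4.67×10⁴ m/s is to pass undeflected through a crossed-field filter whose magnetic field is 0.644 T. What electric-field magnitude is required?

For straight-line motion qE = qvB, so E = vB.
E = 4.67×10⁴ × 0.644 = 3.01×10⁴ V/m.

E = 3.01×10⁴ V/m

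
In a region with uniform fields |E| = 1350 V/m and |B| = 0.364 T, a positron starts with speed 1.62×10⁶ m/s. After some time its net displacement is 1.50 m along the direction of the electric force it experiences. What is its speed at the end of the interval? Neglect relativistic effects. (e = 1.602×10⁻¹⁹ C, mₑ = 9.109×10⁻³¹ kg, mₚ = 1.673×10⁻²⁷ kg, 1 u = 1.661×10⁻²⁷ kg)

v_f ≈ 2.67×10⁷ m/s

B does no work; ΔKE = |q|E d.
½mv_f² = ½mv₀² + |q|Ed = ½(9.109×10⁻³¹)(1.62×10⁶)² + (1.602×10⁻¹⁹)(1350)(1.50) ≈ 1.195×10⁻¹⁸ J + 3.244×10⁻¹⁶ J ≈ 3.256×10⁻¹⁶ J.
v_f = √(2·3.256×10⁻¹⁶/9.109×10⁻³¹) ≈ 2.67×10⁷ m/s.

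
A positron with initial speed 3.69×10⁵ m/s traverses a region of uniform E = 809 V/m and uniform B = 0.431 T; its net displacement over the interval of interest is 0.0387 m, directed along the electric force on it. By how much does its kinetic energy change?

ΔKE ≈ 5.02×10⁻¹⁸ J

The magnetic force is always ⟂ v and does no work; only the electric force changes KE.
ΔKE = F_E · d = |q|E d = (1.602×10⁻¹⁹)(809)(0.0387) ≈ 5.02×10⁻¹⁸ J.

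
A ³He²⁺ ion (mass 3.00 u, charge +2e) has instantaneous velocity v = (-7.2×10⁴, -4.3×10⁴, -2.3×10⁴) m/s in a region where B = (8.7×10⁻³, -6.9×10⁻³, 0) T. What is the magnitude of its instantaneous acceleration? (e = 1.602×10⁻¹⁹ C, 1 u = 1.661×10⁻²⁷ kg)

|a| ≈ 5.84×10¹⁰ m/s²

v×B = (-159, -200, 871) N/C.
F = q v×B = (3.204×10⁻¹⁹ C)·(-159, -200, 871) = (-5.08×10⁻¹⁷, -6.41×10⁻¹⁷, 2.79×10⁻¹⁶) N.
|a| = |F|/m = 2.908×10⁻¹⁶/4.983×10⁻²⁷ ≈ 5.84×10¹⁰ m/s².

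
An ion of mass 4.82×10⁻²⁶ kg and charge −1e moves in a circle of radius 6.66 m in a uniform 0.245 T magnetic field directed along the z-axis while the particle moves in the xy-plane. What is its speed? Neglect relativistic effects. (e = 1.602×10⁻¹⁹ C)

From |q|vB = mv²/r, v = |q|Br/m.
v = (1.602×10⁻¹⁹)(0.245)(6.66)/4.82×10⁻²⁶ ≈ 5.42×10⁶ m/s.

v ≈ 5.42×10⁶ m/s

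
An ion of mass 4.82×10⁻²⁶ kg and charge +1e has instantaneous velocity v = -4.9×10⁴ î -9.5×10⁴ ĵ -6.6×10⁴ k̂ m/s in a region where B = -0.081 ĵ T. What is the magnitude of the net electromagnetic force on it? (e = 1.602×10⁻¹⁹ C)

|F| ≈ 1.07×10⁻¹⁵ N

v×B = (-5350, 0, 3970) N/C.
F = q v×B = (1.602×10⁻¹⁹ C)·(-5350, 0, 3970) = (-8.56×10⁻¹⁶, 0, 6.36×10⁻¹⁶) N.
|F| = 1.07×10⁻¹⁵ N.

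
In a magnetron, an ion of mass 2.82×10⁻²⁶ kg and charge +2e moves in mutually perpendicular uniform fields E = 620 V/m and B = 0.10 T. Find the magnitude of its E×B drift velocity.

In crossed fields the guiding centre drifts at v_d = |E×B|/B² = E/B, independent of charge and mass.
v_d = 620/0.10 = 6200 m/s.

v_d ≈ 6200 m/s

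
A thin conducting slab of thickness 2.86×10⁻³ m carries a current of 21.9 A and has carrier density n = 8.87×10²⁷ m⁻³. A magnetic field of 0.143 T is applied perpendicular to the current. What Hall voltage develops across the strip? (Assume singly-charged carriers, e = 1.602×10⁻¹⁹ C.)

V_H ≈ 7.71×10⁻⁷ V

V_H = IB/(n e t).
V_H = (21.9)(0.143)/((8.87×10²⁷)(1.602×10⁻¹⁹)(2.86×10⁻³)) ≈ 7.71×10⁻⁷ V.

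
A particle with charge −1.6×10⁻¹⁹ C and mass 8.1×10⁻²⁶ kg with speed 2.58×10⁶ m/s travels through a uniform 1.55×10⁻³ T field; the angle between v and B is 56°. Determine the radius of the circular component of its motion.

v⊥ = v sinθ = 2.58×10⁶·sin56° ≈ 2.139×10⁶ m/s.
r = m v⊥/(|q|B) = (8.1×10⁻²⁶)(2.139×10⁶)/((1.6×10⁻¹⁹)(1.55×10⁻³)) ≈ 699 m.

r ≈ 699 m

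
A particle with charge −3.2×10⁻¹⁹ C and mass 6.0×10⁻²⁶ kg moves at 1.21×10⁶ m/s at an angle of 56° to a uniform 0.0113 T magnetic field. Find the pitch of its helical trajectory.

v∥ = v cosθ = 1.21×10⁶·cos56° ≈ 6.766×10⁵ m/s.
T = 2πm/(|q|B) = 2π(6.0×10⁻²⁶)/((3.2×10⁻¹⁹)(0.0113)) ≈ 1.043×10⁻⁴ s.
pitch = v∥ T = (6.766×10⁵)(1.043×10⁻⁴) ≈ 70.5 m.

p ≈ 70.5 m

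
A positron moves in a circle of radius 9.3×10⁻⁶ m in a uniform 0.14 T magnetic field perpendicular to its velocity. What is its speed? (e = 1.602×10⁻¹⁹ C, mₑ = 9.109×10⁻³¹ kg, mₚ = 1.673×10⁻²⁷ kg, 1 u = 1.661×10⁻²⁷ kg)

From |q|vB = mv²/r, v = |q|Br/m.
v = (1.602×10⁻¹⁹)(0.14)(9.3×10⁻⁶)/9.109×10⁻³¹ ≈ 2.3×10⁵ m/s.

v ≈ 2.3×10⁵ m/s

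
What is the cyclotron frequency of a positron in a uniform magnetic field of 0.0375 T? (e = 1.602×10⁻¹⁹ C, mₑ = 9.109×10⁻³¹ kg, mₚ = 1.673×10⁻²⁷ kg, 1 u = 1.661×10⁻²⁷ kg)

f = |q|B/(2πm).
f = (1.602×10⁻¹⁹)(0.0375)/(2π·9.109×10⁻³¹) ≈ 1.05×10⁹ Hz.

f ≈ 1.05×10⁹ Hz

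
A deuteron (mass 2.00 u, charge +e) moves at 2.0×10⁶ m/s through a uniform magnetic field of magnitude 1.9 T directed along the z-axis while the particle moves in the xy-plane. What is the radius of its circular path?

r ≈ 0.022 m

The magnetic force provides the centripetal force: |q|vB = mv²/r.
r = mv/(|q|B) = (3.322×10⁻²⁷)(2.0×10⁶)/((1.602×10⁻¹⁹)(1.9)) ≈ 0.022 m.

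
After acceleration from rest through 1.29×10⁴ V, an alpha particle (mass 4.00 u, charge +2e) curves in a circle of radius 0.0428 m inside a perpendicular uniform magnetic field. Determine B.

v = √(2|q|V/m) = √(2·3.204×10⁻¹⁹·1.29×10⁴/6.644×10⁻²⁷) ≈ 1.115×10⁶ m/s.
B = mv/(|q|r) = (6.644×10⁻²⁷)(1.115×10⁶)/((3.204×10⁻¹⁹)(0.0428)) ≈ 0.540 T.

B ≈ 0.540 T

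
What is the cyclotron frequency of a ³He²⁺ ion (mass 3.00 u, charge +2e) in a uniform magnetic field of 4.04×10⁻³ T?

f = |q|B/(2πm).
f = (3.204×10⁻¹⁹)(4.04×10⁻³)/(2π·4.983×10⁻²⁷) ≈ 4.13×10⁴ Hz.

f ≈ 4.13×10⁴ Hz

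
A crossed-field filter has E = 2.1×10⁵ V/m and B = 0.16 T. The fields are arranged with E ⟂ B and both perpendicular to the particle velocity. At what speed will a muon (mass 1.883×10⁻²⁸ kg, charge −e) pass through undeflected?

Zero net Lorentz force requires |qE| = |q v×B|, i.e. E = vB.
v = E/B = 2.1×10⁵/0.16 = 1.3×10⁶ m/s.

v = 1.3×10⁶ m/s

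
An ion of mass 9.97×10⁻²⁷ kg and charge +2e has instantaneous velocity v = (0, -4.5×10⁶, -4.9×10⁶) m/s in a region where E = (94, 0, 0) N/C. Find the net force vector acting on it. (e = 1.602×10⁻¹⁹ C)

Only an electric field acts, so F = qE = (3.204×10⁻¹⁹ C)·(94.0, 0, 0) = (3.01×10⁻¹⁷, 0, 0) N.

F ≈ (3.01×10⁻¹⁷, 0, 0) N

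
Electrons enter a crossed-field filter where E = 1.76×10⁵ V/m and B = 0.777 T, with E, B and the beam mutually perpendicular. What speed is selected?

v = 2.27×10⁵ m/s

Zero net Lorentz force requires |qE| = |q v×B|, i.e. E = vB.
v = E/B = 1.76×10⁵/0.777 = 2.27×10⁵ m/s.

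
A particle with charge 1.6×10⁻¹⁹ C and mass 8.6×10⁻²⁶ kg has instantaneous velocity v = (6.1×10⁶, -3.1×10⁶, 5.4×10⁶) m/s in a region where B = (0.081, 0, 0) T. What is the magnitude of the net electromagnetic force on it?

|F| ≈ 8.07×10⁻¹⁴ N

v×B = (0, 4.37×10⁵, 2.51×10⁵) N/C.
F = q v×B = (1.6×10⁻¹⁹ C)·(0, 4.37×10⁵, 2.51×10⁵) = (0, 7.00×10⁻¹⁴, 4.02×10⁻¹⁴) N.
|F| = 8.07×10⁻¹⁴ N.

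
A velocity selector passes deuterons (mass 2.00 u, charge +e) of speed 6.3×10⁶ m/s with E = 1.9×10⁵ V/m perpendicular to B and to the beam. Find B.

B = 0.030 T

Balance of forces in the selector: qE = qvB ⇒ B = E/v.
B = 1.9×10⁵/6.3×10⁶ = 0.030 T.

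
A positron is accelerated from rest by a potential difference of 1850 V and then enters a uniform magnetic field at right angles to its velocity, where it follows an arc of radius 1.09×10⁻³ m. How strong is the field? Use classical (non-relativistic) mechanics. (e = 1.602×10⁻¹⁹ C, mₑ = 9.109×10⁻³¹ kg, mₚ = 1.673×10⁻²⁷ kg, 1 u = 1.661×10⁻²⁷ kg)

v = √(2|q|V/m) = √(2·1.602×10⁻¹⁹·1850/9.109×10⁻³¹) ≈ 2.551×10⁷ m/s.
B = mv/(|q|r) = (9.109×10⁻³¹)(2.551×10⁷)/((1.602×10⁻¹⁹)(1.09×10⁻³)) ≈ 0.133 T.

B ≈ 0.133 T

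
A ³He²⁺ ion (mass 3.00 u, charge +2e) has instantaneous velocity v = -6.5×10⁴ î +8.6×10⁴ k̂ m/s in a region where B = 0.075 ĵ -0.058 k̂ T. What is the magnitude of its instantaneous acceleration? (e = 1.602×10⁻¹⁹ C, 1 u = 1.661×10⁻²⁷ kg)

v×B = (-6450, -3770, -4880) N/C.
F = q v×B = (3.204×10⁻¹⁹ C)·(-6450, -3770, -4880) = (-2.07×10⁻¹⁵, -1.21×10⁻¹⁵, -1.56×10⁻¹⁵) N.
|a| = |F|/m = 2.858×10⁻¹⁵/4.983×10⁻²⁷ ≈ 5.74×10¹¹ m/s².

|a| ≈ 5.74×10¹¹ m/s²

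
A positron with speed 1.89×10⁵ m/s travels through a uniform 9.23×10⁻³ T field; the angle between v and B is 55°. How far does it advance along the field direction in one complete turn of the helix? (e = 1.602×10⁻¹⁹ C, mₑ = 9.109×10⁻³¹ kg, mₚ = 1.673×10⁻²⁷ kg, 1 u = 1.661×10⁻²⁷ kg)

p ≈ 4.20×10⁻⁴ m

v∥ = v cosθ = 1.89×10⁵·cos55° ≈ 1.084×10⁵ m/s.
T = 2πm/(|q|B) = 2π(9.109×10⁻³¹)/((1.602×10⁻¹⁹)(9.23×10⁻³)) ≈ 3.871×10⁻⁹ s.
pitch = v∥ T = (1.084×10⁵)(3.871×10⁻⁹) ≈ 4.20×10⁻⁴ m.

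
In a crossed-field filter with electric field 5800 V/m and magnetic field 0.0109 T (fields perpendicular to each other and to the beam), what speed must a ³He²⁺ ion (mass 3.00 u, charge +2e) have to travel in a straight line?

For undeflected motion the electric and magnetic forces balance: qE = qvB.
v = E/B = 5800/0.0109 = 5.32×10⁵ m/s.

v = 5.32×10⁵ m/s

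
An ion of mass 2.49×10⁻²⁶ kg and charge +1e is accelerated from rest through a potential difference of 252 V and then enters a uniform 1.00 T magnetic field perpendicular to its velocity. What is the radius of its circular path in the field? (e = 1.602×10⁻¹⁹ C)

r ≈ 8.85×10⁻³ m

Acceleration: |q|V = ½mv² ⇒ v = √(2|q|V/m) = √(2·1.602×10⁻¹⁹·252/2.49×10⁻²⁶) ≈ 5.694×10⁴ m/s.
In the field: r = mv/(|q|B) = (2.49×10⁻²⁶)(5.694×10⁴)/((1.602×10⁻¹⁹)(1.00)) ≈ 8.85×10⁻³ m.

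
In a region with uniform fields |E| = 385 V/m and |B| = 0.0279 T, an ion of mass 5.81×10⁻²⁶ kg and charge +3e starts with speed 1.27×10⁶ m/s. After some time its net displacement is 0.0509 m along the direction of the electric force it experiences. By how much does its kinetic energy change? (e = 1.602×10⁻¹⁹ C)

The magnetic force is always ⟂ v and does no work; only the electric force changes KE.
ΔKE = F_E · d = |q|E d = (4.806×10⁻¹⁹)(385)(0.0509) ≈ 9.42×10⁻¹⁸ J.

ΔKE ≈ 9.42×10⁻¹⁸ J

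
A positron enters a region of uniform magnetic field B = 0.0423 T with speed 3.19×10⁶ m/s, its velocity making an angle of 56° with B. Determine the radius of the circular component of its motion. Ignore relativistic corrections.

v⊥ = v sinθ = 3.19×10⁶·sin56° ≈ 2.645×10⁶ m/s.
r = m v⊥/(|q|B) = (9.109×10⁻³¹)(2.645×10⁶)/((1.602×10⁻¹⁹)(0.0423)) ≈ 3.55×10⁻⁴ m.

r ≈ 3.55×10⁻⁴ m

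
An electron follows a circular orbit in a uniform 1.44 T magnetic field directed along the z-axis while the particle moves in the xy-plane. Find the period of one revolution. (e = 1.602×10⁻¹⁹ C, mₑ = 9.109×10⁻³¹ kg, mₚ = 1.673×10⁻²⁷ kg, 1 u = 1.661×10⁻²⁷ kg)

T ≈ 2.48×10⁻¹¹ s

The cyclotron period depends only on m, q, B: T = 2πm/(|q|B).
T = 2π(9.109×10⁻³¹)/((1.602×10⁻¹⁹)(1.44)) ≈ 2.48×10⁻¹¹ s.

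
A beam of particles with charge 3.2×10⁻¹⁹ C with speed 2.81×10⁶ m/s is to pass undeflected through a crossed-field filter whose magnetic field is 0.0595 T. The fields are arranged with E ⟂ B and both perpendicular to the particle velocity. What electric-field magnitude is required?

E = 1.67×10⁵ V/m

For straight-line motion qE = qvB, so E = vB.
E = 2.81×10⁶ × 0.0595 = 1.67×10⁵ V/m.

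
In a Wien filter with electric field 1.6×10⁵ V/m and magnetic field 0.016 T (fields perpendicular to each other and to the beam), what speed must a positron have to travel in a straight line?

v = 1.0×10⁷ m/s

For undeflected motion the electric and magnetic forces balance: qE = qvB.
v = E/B = 1.6×10⁵/0.016 = 1.0×10⁷ m/s.
The result is independent of the particle's charge and mass.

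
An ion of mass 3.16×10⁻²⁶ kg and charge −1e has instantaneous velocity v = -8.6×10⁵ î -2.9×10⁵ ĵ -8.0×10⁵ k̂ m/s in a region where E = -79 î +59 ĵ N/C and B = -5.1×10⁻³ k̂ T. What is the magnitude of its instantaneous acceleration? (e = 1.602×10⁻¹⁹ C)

|a| ≈ 2.31×10¹⁰ m/s²

v×B = (1480, -4390, 0) N/C.
E + v×B = (1400, -4330, 0) N/C.
F = q(E + v×B) = (−1.602×10⁻¹⁹ C)·(1400, -4330, 0) = (-2.24×10⁻¹⁶, 6.93×10⁻¹⁶, 0) N.
|a| = |F|/m = 7.286×10⁻¹⁶/3.16×10⁻²⁶ ≈ 2.31×10¹⁰ m/s².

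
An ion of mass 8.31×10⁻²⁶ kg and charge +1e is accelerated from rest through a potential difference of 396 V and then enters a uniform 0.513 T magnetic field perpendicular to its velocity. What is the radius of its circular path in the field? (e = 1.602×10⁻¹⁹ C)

r ≈ 0.0395 m

Acceleration: |q|V = ½mv² ⇒ v = √(2|q|V/m) = √(2·1.602×10⁻¹⁹·396/8.31×10⁻²⁶) ≈ 3.907×10⁴ m/s.
In the field: r = mv/(|q|B) = (8.31×10⁻²⁶)(3.907×10⁴)/((1.602×10⁻¹⁹)(0.513)) ≈ 0.0395 m.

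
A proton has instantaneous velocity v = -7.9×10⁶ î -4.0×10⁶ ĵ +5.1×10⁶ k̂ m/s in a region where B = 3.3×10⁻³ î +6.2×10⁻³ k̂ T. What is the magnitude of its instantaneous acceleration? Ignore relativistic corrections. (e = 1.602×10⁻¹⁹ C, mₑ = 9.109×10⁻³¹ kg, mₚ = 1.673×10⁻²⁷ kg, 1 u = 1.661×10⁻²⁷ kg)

v×B = (-2.48×10⁴, 6.58×10⁴, 1.32×10⁴) N/C.
F = q v×B = (1.602×10⁻¹⁹ C)·(-2.48×10⁴, 6.58×10⁴, 1.32×10⁴) = (-3.97×10⁻¹⁵, 1.05×10⁻¹⁴, 2.11×10⁻¹⁵) N.
|a| = |F|/m = 1.146×10⁻¹⁴/1.673×10⁻²⁷ ≈ 6.85×10¹² m/s².

|a| ≈ 6.85×10¹² m/s²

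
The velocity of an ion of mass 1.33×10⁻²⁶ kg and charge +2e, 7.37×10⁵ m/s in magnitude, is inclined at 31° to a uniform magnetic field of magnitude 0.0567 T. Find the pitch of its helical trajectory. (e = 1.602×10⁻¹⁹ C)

p ≈ 2.91 m

v∥ = v cosθ = 7.37×10⁵·cos31° ≈ 6.317×10⁵ m/s.
T = 2πm/(|q|B) = 2π(1.33×10⁻²⁶)/((3.204×10⁻¹⁹)(0.0567)) ≈ 4.600×10⁻⁶ s.
pitch = v∥ T = (6.317×10⁵)(4.600×10⁻⁶) ≈ 2.91 m.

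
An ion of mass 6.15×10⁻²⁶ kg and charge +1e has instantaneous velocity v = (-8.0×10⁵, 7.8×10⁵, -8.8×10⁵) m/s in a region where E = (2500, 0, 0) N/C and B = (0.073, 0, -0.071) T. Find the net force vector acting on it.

v×B = (-5.54×10⁴, -1.21×10⁵, -5.69×10⁴) N/C.
E + v×B = (-5.29×10⁴, -1.21×10⁵, -5.69×10⁴) N/C.
F = q(E + v×B) = (1.602×10⁻¹⁹ C)·(-5.29×10⁴, -1.21×10⁵, -5.69×10⁴) = (-8.47×10⁻¹⁵, -1.94×10⁻¹⁴, -9.12×10⁻¹⁵) N.

F ≈ (-8.47×10⁻¹⁵, -1.94×10⁻¹⁴, -9.12×10⁻¹⁵) N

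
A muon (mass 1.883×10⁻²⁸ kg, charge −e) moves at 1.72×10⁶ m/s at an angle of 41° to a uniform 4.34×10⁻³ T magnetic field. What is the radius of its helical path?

v⊥ = v sinθ = 1.72×10⁶·sin41° ≈ 1.128×10⁶ m/s.
r = m v⊥/(|q|B) = (1.883×10⁻²⁸)(1.128×10⁶)/((1.602×10⁻¹⁹)(4.34×10⁻³)) ≈ 0.306 m.

r ≈ 0.306 m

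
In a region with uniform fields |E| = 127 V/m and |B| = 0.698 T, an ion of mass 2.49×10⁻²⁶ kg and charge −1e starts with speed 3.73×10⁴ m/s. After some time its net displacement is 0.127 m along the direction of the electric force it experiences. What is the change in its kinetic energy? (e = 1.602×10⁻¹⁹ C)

The magnetic force is always ⟂ v and does no work; only the electric force changes KE.
ΔKE = F_E · d = |q|E d = (1.602×10⁻¹⁹)(127)(0.127) ≈ 2.58×10⁻¹⁸ J.

ΔKE ≈ 2.58×10⁻¹⁸ J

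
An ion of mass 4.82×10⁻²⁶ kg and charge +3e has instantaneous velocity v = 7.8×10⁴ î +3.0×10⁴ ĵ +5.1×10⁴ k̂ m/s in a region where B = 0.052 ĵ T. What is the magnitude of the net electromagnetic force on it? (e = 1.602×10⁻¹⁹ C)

v×B = (-2650, 0, 4060) N/C.
F = q v×B = (4.806×10⁻¹⁹ C)·(-2650, 0, 4060) = (-1.27×10⁻¹⁵, 0, 1.95×10⁻¹⁵) N.
|F| = 2.33×10⁻¹⁵ N.

|F| ≈ 2.33×10⁻¹⁵ N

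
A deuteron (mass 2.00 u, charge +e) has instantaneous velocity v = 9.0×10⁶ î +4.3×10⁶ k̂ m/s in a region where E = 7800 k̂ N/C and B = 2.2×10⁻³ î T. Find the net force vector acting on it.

F ≈ (0, 1.52×10⁻¹⁵, 1.25×10⁻¹⁵) N

v×B = (0, 9460, 0) N/C.
E + v×B = (0, 9460, 7800) N/C.
F = q(E + v×B) = (1.602×10⁻¹⁹ C)·(0, 9460, 7800) = (0, 1.52×10⁻¹⁵, 1.25×10⁻¹⁵) N.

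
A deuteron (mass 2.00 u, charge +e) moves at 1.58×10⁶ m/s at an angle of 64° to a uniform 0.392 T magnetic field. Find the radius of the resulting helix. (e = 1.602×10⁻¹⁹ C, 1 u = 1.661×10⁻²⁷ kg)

r ≈ 0.0751 m

v⊥ = v sinθ = 1.58×10⁶·sin64° ≈ 1.420×10⁶ m/s.
r = m v⊥/(|q|B) = (3.322×10⁻²⁷)(1.420×10⁶)/((1.602×10⁻¹⁹)(0.392)) ≈ 0.0751 m.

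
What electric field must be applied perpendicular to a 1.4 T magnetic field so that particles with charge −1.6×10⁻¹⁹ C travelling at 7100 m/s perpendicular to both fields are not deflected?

For straight-line motion qE = qvB, so E = vB.
E = 7100 × 1.4 = 9900 V/m.

E = 9900 V/m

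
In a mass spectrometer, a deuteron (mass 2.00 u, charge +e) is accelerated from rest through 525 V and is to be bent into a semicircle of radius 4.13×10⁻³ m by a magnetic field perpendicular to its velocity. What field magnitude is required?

v = √(2|q|V/m) = √(2·1.602×10⁻¹⁹·525/3.322×10⁻²⁷) ≈ 2.250×10⁵ m/s.
B = mv/(|q|r) = (3.322×10⁻²⁷)(2.250×10⁵)/((1.602×10⁻¹⁹)(4.13×10⁻³)) ≈ 1.13 T.

B ≈ 1.13 T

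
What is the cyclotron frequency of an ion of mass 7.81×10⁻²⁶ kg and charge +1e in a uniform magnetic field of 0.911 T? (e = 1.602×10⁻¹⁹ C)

f ≈ 2.97×10⁵ Hz

f = |q|B/(2πm).
f = (1.602×10⁻¹⁹)(0.911)/(2π·7.81×10⁻²⁶) ≈ 2.97×10⁵ Hz.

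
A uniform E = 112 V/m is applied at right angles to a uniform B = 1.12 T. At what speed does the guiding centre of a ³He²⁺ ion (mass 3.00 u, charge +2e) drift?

v_d ≈ 100 m/s

The E×B drift speed is v_d = E/B.
v_d = 112/1.12 = 100 m/s.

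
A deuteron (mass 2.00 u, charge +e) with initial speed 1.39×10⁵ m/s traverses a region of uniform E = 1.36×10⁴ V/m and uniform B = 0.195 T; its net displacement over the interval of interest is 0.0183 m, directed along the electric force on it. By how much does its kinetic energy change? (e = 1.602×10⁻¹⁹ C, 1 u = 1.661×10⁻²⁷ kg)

The magnetic force is always ⟂ v and does no work; only the electric force changes KE.
ΔKE = F_E · d = |q|E d = (1.602×10⁻¹⁹)(1.36×10⁴)(0.0183) ≈ 3.99×10⁻¹⁷ J.

ΔKE ≈ 3.99×10⁻¹⁷ J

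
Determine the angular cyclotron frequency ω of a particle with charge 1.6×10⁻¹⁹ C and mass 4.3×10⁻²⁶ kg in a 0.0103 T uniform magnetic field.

ω = |q|B/m.
ω = (1.6×10⁻¹⁹)(0.0103)/4.3×10⁻²⁶ ≈ 3.83×10⁴ rad/s.

ω ≈ 3.83×10⁴ rad/s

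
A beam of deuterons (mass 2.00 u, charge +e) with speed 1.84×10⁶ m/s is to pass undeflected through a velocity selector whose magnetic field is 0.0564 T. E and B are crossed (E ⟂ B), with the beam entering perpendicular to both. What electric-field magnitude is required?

For straight-line motion qE = qvB, so E = vB.
E = 1.84×10⁶ × 0.0564 = 1.04×10⁵ V/m.

E = 1.04×10⁵ V/m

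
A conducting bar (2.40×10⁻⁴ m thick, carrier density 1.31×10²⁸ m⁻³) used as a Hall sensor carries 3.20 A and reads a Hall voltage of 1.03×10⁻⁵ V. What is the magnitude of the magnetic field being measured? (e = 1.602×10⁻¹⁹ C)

B ≈ 1.62 T

From V_H = IB/(n e t), B = V_H n e t / I.
B = (1.03×10⁻⁵)(1.31×10²⁸)(1.602×10⁻¹⁹)(2.40×10⁻⁴)/3.20 ≈ 1.62 T.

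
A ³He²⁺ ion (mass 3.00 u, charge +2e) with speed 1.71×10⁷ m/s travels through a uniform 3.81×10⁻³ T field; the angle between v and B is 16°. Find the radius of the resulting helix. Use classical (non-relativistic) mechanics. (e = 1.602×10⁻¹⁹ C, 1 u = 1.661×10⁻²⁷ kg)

v⊥ = v sinθ = 1.71×10⁷·sin16° ≈ 4.713×10⁶ m/s.
r = m v⊥/(|q|B) = (4.983×10⁻²⁷)(4.713×10⁶)/((3.204×10⁻¹⁹)(3.81×10⁻³)) ≈ 19.2 m.

r ≈ 19.2 m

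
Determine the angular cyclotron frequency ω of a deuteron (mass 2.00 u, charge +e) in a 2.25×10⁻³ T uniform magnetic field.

ω ≈ 1.09×10⁵ rad/s

ω = |q|B/m.
ω = (1.602×10⁻¹⁹)(2.25×10⁻³)/3.322×10⁻²⁷ ≈ 1.09×10⁵ rad/s.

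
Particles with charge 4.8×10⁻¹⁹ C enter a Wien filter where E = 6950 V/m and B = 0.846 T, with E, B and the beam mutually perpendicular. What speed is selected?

Zero net Lorentz force requires |qE| = |q v×B|, i.e. E = vB.
v = E/B = 6950/0.846 = 8220 m/s.
The result is independent of the particle's charge and mass.

v = 8220 m/s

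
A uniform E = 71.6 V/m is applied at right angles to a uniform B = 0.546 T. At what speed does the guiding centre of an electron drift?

The E×B drift speed is v_d = E/B.
v_d = 71.6/0.546 = 131 m/s.

v_d ≈ 131 m/s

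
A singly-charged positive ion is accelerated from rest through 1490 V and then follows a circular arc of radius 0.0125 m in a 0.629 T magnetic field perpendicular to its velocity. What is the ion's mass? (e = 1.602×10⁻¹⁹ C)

Combine |q|V = ½mv² and r = mv/(|q|B): eliminate v to get m = qB²r²/(2V).
m = (1.602×10⁻¹⁹)(0.629)²(0.0125)²/(2·1490) ≈ 3.32×10⁻²⁷ kg.

m ≈ 3.32×10⁻²⁷ kg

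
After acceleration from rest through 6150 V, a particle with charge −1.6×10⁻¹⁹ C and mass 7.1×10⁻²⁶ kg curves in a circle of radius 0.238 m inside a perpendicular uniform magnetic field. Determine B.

B ≈ 0.310 T

v = √(2|q|V/m) = √(2·1.6×10⁻¹⁹·6150/7.1×10⁻²⁶) ≈ 1.665×10⁵ m/s.
B = mv/(|q|r) = (7.1×10⁻²⁶)(1.665×10⁵)/((1.6×10⁻¹⁹)(0.238)) ≈ 0.310 T.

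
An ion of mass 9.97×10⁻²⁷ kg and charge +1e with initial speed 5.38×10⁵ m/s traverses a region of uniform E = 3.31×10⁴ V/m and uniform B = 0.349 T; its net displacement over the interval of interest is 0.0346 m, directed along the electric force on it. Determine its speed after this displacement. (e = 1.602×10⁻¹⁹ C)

v_f ≈ 5.71×10⁵ m/s

B does no work; ΔKE = |q|E d.
½mv_f² = ½mv₀² + |q|Ed = ½(9.97×10⁻²⁷)(5.38×10⁵)² + (1.602×10⁻¹⁹)(3.31×10⁴)(0.0346) ≈ 1.443×10⁻¹⁵ J + 1.835×10⁻¹⁶ J ≈ 1.626×10⁻¹⁵ J.
v_f = √(2·1.626×10⁻¹⁵/9.97×10⁻²⁷) ≈ 5.71×10⁵ m/s.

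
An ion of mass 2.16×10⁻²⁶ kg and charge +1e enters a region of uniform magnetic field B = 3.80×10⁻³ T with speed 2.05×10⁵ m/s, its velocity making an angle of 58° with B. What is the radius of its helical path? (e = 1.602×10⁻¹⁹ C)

r ≈ 6.17 m

v⊥ = v sinθ = 2.05×10⁵·sin58° ≈ 1.738×10⁵ m/s.
r = m v⊥/(|q|B) = (2.16×10⁻²⁶)(1.738×10⁵)/((1.602×10⁻¹⁹)(3.80×10⁻³)) ≈ 6.17 m.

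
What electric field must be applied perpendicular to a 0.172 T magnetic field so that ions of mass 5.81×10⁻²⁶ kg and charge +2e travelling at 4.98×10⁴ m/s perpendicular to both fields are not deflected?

E = 8570 V/m

For straight-line motion qE = qvB, so E = vB.
E = 4.98×10⁴ × 0.172 = 8570 V/m.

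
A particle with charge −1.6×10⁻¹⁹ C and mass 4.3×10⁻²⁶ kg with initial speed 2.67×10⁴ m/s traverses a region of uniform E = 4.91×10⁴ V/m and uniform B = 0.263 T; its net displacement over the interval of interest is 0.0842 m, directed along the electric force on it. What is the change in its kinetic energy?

The magnetic force is always ⟂ v and does no work; only the electric force changes KE.
ΔKE = F_E · d = |q|E d = (1.6×10⁻¹⁹)(4.91×10⁴)(0.0842) ≈ 6.61×10⁻¹⁶ J.

ΔKE ≈ 6.61×10⁻¹⁶ J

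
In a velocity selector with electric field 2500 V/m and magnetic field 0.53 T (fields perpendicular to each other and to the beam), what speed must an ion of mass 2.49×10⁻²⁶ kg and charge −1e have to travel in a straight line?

v = 4700 m/s

For undeflected motion the electric and magnetic forces balance: qE = qvB.
v = E/B = 2500/0.53 = 4700 m/s.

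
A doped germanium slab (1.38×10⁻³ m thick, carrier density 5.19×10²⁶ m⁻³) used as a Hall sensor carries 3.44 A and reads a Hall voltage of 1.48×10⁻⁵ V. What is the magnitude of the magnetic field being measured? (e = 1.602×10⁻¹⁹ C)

B ≈ 0.494 T

From V_H = IB/(n e t), B = V_H n e t / I.
B = (1.48×10⁻⁵)(5.19×10²⁶)(1.602×10⁻¹⁹)(1.38×10⁻³)/3.44 ≈ 0.494 T.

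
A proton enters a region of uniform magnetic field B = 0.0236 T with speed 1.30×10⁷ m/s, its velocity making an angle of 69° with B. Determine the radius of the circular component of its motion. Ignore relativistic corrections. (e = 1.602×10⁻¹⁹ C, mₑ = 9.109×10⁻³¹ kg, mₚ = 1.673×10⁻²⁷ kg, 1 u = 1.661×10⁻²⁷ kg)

v⊥ = v sinθ = 1.30×10⁷·sin69° ≈ 1.214×10⁷ m/s.
r = m v⊥/(|q|B) = (1.673×10⁻²⁷)(1.214×10⁷)/((1.602×10⁻¹⁹)(0.0236)) ≈ 5.37 m.

r ≈ 5.37 m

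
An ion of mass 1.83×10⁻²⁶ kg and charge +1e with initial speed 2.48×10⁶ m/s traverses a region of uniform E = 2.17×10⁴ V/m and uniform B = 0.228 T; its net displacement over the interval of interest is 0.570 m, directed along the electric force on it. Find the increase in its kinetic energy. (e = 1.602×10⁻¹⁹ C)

ΔKE ≈ 1.98×10⁻¹⁵ J

The magnetic force is always ⟂ v and does no work; only the electric force changes KE.
ΔKE = F_E · d = |q|E d = (1.602×10⁻¹⁹)(2.17×10⁴)(0.570) ≈ 1.98×10⁻¹⁵ J.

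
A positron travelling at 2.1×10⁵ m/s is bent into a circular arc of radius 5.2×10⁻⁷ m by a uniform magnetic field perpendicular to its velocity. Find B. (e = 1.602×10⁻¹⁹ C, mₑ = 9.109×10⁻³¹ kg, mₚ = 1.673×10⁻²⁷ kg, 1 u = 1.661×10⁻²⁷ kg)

From |q|vB = mv²/r, B = mv/(|q|r).
B = (9.109×10⁻³¹)(2.1×10⁵)/((1.602×10⁻¹⁹)(5.2×10⁻⁷)) ≈ 2.3 T.

B ≈ 2.3 T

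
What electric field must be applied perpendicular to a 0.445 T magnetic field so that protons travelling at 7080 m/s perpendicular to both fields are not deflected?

E = 3150 V/m

For straight-line motion qE = qvB, so E = vB.
E = 7080 × 0.445 = 3150 V/m.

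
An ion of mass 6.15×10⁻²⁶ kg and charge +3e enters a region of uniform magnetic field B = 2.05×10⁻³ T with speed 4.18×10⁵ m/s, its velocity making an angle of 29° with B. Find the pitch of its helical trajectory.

v∥ = v cosθ = 4.18×10⁵·cos29° ≈ 3.656×10⁵ m/s.
T = 2πm/(|q|B) = 2π(6.15×10⁻²⁶)/((4.806×10⁻¹⁹)(2.05×10⁻³)) ≈ 3.922×10⁻⁴ s.
pitch = v∥ T = (3.656×10⁵)(3.922×10⁻⁴) ≈ 143 m.

p ≈ 143 m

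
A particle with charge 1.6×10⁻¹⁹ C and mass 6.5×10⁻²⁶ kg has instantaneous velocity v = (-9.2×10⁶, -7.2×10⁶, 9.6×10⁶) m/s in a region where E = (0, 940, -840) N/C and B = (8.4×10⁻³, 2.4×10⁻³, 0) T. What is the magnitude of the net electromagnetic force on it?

|F| ≈ 1.48×10⁻¹⁴ N

v×B = (-2.30×10⁴, 8.06×10⁴, 3.84×10⁴) N/C.
E + v×B = (-2.30×10⁴, 8.16×10⁴, 3.76×10⁴) N/C.
F = q(E + v×B) = (1.6×10⁻¹⁹ C)·(-2.30×10⁴, 8.16×10⁴, 3.76×10⁴) = (-3.69×10⁻¹⁵, 1.31×10⁻¹⁴, 6.01×10⁻¹⁵) N.
|F| = 1.48×10⁻¹⁴ N.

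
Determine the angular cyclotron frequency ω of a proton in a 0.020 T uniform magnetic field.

ω = |q|B/m.
ω = (1.602×10⁻¹⁹)(0.020)/1.673×10⁻²⁷ ≈ 1.9×10⁶ rad/s.

ω ≈ 1.9×10⁶ rad/s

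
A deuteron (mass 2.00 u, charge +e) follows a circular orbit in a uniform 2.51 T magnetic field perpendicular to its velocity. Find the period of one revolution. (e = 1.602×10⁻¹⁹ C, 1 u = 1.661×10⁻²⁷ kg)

The cyclotron period depends only on m, q, B: T = 2πm/(|q|B).
T = 2π(3.322×10⁻²⁷)/((1.602×10⁻¹⁹)(2.51)) ≈ 5.19×10⁻⁸ s.

T ≈ 5.19×10⁻⁸ s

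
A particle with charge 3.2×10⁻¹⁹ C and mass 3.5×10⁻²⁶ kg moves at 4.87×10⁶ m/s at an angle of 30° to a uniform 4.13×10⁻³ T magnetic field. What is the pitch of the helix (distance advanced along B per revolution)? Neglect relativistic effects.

v∥ = v cosθ = 4.87×10⁶·cos30° ≈ 4.218×10⁶ m/s.
T = 2πm/(|q|B) = 2π(3.5×10⁻²⁶)/((3.2×10⁻¹⁹)(4.13×10⁻³)) ≈ 1.664×10⁻⁴ s.
pitch = v∥ T = (4.218×10⁶)(1.664×10⁻⁴) ≈ 702 m.

p ≈ 702 m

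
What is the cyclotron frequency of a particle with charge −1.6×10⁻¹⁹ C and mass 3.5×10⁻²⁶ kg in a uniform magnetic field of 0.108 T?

f ≈ 7.86×10⁴ Hz

f = |q|B/(2πm).
f = (1.6×10⁻¹⁹)(0.108)/(2π·3.5×10⁻²⁶) ≈ 7.86×10⁴ Hz.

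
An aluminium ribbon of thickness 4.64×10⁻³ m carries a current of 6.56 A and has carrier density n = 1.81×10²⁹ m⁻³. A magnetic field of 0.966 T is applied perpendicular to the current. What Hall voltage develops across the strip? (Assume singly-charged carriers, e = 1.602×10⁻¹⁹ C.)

V_H ≈ 4.71×10⁻⁸ V

V_H = IB/(n e t).
V_H = (6.56)(0.966)/((1.81×10²⁹)(1.602×10⁻¹⁹)(4.64×10⁻³)) ≈ 4.71×10⁻⁸ V.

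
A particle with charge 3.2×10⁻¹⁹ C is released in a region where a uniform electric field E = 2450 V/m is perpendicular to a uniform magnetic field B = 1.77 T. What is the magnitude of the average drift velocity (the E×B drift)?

The E×B drift speed is v_d = E/B.
v_d = 2450/1.77 = 1380 m/s.

v_d ≈ 1380 m/s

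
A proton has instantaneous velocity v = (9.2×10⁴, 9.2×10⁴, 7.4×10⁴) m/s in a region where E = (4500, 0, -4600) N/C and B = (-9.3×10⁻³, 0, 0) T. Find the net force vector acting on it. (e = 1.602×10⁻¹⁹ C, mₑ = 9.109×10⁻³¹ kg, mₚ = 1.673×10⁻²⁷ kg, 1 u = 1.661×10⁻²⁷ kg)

v×B = (0, -688, 856) N/C.
E + v×B = (4500, -688, -3740) N/C.
F = q(E + v×B) = (1.602×10⁻¹⁹ C)·(4500, -688, -3740) = (7.21×10⁻¹⁶, -1.10×10⁻¹⁶, -6.00×10⁻¹⁶) N.

F ≈ (7.21×10⁻¹⁶, -1.10×10⁻¹⁶, -6.00×10⁻¹⁶) N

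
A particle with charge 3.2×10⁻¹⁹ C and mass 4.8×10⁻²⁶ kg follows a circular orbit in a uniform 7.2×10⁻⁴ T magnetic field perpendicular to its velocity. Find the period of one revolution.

The cyclotron period depends only on m, q, B: T = 2πm/(|q|B).
T = 2π(4.8×10⁻²⁶)/((3.2×10⁻¹⁹)(7.2×10⁻⁴)) ≈ 1.3×10⁻³ s.

T ≈ 1.3×10⁻³ s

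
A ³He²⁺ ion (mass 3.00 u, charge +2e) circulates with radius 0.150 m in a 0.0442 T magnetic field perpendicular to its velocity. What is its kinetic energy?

KE ≈ 2830 eV

v = |q|Br/m, then KE = ½mv² = (qBr)²/(2m).
v = (3.204×10⁻¹⁹)(0.0442)(0.150)/4.983×10⁻²⁷ ≈ 4.263×10⁵ m/s.
KE = ½(4.983×10⁻²⁷)(4.263×10⁵)² ≈ 4.53×10⁻¹⁶ J = 2830 eV.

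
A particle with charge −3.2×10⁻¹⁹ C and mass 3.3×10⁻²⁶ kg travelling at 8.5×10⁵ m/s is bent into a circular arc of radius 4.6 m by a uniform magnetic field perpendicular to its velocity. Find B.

B ≈ 0.019 T

From |q|vB = mv²/r, B = mv/(|q|r).
B = (3.3×10⁻²⁶)(8.5×10⁵)/((3.2×10⁻¹⁹)(4.6)) ≈ 0.019 T.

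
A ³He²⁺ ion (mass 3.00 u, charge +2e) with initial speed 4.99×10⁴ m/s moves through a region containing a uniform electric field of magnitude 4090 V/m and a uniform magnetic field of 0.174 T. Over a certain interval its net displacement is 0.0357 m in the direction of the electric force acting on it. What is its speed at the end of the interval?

v_f ≈ 1.46×10⁵ m/s

B does no work; ΔKE = |q|E d.
½mv_f² = ½mv₀² + |q|Ed = ½(4.983×10⁻²⁷)(4.99×10⁴)² + (3.204×10⁻¹⁹)(4090)(0.0357) ≈ 6.204×10⁻¹⁸ J + 4.678×10⁻¹⁷ J ≈ 5.299×10⁻¹⁷ J.
v_f = √(2·5.299×10⁻¹⁷/4.983×10⁻²⁷) ≈ 1.46×10⁵ m/s.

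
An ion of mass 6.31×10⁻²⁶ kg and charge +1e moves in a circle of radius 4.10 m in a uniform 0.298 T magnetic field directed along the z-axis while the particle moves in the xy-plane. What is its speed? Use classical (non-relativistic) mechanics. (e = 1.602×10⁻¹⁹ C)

v ≈ 3.10×10⁶ m/s

From |q|vB = mv²/r, v = |q|Br/m.
v = (1.602×10⁻¹⁹)(0.298)(4.10)/6.31×10⁻²⁶ ≈ 3.10×10⁶ m/s.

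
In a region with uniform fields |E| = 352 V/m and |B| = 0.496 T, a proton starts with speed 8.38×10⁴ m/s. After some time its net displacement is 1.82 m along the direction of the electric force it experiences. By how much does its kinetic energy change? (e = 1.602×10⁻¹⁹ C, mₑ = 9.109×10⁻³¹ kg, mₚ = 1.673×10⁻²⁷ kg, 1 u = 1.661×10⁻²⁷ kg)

ΔKE ≈ 1.03×10⁻¹⁶ J

The magnetic force is always ⟂ v and does no work; only the electric force changes KE.
ΔKE = F_E · d = |q|E d = (1.602×10⁻¹⁹)(352)(1.82) ≈ 1.03×10⁻¹⁶ J.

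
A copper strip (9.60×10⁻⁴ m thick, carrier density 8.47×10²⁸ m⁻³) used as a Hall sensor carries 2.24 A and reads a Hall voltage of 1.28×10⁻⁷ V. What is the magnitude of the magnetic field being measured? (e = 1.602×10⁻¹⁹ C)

From V_H = IB/(n e t), B = V_H n e t / I.
B = (1.28×10⁻⁷)(8.47×10²⁸)(1.602×10⁻¹⁹)(9.60×10⁻⁴)/2.24 ≈ 0.744 T.

B ≈ 0.744 T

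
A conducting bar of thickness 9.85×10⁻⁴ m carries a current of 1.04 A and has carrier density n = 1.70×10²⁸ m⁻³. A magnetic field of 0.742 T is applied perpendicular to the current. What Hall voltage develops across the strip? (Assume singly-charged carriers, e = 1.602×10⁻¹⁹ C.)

V_H = IB/(n e t).
V_H = (1.04)(0.742)/((1.70×10²⁸)(1.602×10⁻¹⁹)(9.85×10⁻⁴)) ≈ 2.88×10⁻⁷ V.

V_H ≈ 2.88×10⁻⁷ V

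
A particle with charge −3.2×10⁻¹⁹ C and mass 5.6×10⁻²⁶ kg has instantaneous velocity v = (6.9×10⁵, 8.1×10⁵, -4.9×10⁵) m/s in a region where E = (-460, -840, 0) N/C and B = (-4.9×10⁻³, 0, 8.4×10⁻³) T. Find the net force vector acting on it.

v×B = (6800, -3400, 3970) N/C.
E + v×B = (6340, -4240, 3970) N/C.
F = q(E + v×B) = (−3.2×10⁻¹⁹ C)·(6340, -4240, 3970) = (-2.03×10⁻¹⁵, 1.36×10⁻¹⁵, -1.27×10⁻¹⁵) N.

F ≈ (-2.03×10⁻¹⁵, 1.36×10⁻¹⁵, -1.27×10⁻¹⁵) N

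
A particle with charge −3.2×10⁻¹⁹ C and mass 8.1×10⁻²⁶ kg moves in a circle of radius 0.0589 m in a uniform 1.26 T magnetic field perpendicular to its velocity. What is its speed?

v ≈ 2.93×10⁵ m/s

From |q|vB = mv²/r, v = |q|Br/m.
v = (3.2×10⁻¹⁹)(1.26)(0.0589)/8.1×10⁻²⁶ ≈ 2.93×10⁵ m/s.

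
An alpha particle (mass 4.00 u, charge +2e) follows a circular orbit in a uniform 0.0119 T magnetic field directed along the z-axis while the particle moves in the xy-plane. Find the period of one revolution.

The cyclotron period depends only on m, q, B: T = 2πm/(|q|B).
T = 2π(6.644×10⁻²⁷)/((3.204×10⁻¹⁹)(0.0119)) ≈ 1.09×10⁻⁵ s.

T ≈ 1.09×10⁻⁵ s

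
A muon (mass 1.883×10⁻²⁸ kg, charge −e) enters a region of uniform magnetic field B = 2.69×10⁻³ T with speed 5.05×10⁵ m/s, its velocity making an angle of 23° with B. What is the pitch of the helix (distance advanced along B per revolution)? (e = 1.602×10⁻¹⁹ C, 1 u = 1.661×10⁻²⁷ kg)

v∥ = v cosθ = 5.05×10⁵·cos23° ≈ 4.649×10⁵ m/s.
T = 2πm/(|q|B) = 2π(1.883×10⁻²⁸)/((1.602×10⁻¹⁹)(2.69×10⁻³)) ≈ 2.745×10⁻⁶ s.
pitch = v∥ T = (4.649×10⁵)(2.745×10⁻⁶) ≈ 1.28 m.

p ≈ 1.28 m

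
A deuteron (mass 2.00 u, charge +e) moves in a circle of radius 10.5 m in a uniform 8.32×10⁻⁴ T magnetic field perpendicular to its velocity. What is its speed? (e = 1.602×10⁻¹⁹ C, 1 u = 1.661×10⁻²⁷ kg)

From |q|vB = mv²/r, v = |q|Br/m.
v = (1.602×10⁻¹⁹)(8.32×10⁻⁴)(10.5)/3.322×10⁻²⁷ ≈ 4.21×10⁵ m/s.

v ≈ 4.21×10⁵ m/s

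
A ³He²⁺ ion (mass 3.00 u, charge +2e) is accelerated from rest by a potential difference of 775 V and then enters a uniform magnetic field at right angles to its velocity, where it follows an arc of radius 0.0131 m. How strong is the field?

v = √(2|q|V/m) = √(2·3.204×10⁻¹⁹·775/4.983×10⁻²⁷) ≈ 3.157×10⁵ m/s.
B = mv/(|q|r) = (4.983×10⁻²⁷)(3.157×10⁵)/((3.204×10⁻¹⁹)(0.0131)) ≈ 0.375 T.

B ≈ 0.375 T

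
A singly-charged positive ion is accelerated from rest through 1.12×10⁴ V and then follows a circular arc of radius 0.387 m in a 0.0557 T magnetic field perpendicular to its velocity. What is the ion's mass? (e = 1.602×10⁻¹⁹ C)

Combine |q|V = ½mv² and r = mv/(|q|B): eliminate v to get m = qB²r²/(2V).
m = (1.602×10⁻¹⁹)(0.0557)²(0.387)²/(2·1.12×10⁴) ≈ 3.32×10⁻²⁷ kg.

m ≈ 3.32×10⁻²⁷ kg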